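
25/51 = 0.49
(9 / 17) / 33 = 3 / 187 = 0.02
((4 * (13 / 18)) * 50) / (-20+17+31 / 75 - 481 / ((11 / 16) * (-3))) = 178750 / 285399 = 0.63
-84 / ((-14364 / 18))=2 / 19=0.11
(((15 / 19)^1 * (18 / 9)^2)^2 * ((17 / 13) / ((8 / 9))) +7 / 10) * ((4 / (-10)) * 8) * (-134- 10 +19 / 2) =776173676 / 117325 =6615.59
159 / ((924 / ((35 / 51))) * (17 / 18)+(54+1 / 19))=5035 / 41979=0.12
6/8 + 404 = 1619/4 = 404.75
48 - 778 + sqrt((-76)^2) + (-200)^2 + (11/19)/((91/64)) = 68029938/1729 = 39346.41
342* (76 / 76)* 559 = 191178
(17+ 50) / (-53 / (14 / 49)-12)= -134 / 395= -0.34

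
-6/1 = -6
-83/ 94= -0.88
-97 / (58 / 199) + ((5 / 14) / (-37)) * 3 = -2499956 / 7511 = -332.84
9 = 9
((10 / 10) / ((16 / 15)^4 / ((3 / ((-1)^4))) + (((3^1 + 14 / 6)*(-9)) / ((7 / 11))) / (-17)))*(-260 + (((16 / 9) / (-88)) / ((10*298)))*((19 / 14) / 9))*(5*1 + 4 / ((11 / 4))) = -2187277551049875 / 6345399146944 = -344.70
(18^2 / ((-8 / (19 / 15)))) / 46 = -513 / 460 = -1.12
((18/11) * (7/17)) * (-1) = -126/187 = -0.67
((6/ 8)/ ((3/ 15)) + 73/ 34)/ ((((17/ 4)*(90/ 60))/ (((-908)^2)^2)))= 545152191611392/ 867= 628779921120.41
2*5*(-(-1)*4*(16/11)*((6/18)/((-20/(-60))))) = 640/11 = 58.18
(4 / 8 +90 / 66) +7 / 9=523 / 198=2.64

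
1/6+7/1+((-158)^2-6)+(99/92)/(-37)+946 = 264604537/10212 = 25911.14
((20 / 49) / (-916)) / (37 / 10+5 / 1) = -50 / 976227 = -0.00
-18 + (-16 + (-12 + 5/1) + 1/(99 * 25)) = -101474/2475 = -41.00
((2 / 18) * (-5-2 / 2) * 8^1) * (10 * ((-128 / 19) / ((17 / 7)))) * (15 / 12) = 179200 / 969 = 184.93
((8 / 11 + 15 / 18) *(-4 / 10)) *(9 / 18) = -103 / 330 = -0.31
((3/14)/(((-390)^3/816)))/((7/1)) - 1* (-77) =3108480358/40369875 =77.00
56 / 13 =4.31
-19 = -19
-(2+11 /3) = -5.67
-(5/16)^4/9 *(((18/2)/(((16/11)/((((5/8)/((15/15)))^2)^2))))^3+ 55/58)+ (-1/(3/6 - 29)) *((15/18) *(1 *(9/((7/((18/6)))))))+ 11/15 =2702942619064651564634921/3201709135153398326231040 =0.84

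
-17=-17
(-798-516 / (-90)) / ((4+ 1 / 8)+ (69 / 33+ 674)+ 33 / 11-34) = -1.22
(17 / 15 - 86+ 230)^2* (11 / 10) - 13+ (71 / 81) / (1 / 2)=468965821 / 20250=23158.81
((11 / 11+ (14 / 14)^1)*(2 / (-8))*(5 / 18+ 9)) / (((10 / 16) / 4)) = -1336 / 45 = -29.69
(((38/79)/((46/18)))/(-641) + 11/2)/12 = 12810983/27952728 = 0.46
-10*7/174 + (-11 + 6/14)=-6683/609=-10.97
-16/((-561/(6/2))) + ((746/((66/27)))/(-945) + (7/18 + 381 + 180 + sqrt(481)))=sqrt(481) + 66109259/117810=583.08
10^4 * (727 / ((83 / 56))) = 407120000 / 83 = 4905060.24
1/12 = 0.08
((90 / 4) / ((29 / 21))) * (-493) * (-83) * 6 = 4000185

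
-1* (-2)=2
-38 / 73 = -0.52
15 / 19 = 0.79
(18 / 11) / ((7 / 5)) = 90 / 77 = 1.17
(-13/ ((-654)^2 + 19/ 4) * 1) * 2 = -0.00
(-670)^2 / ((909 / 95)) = 42645500 / 909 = 46914.74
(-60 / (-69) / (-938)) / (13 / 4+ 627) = -0.00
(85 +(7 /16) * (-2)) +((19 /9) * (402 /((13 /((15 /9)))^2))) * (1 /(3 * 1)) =9721897 /109512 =88.77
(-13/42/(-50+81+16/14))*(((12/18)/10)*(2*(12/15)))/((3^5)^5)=-52/42893985853051875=-0.00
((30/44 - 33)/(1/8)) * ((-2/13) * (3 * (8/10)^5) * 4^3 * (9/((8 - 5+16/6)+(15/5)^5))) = 90.57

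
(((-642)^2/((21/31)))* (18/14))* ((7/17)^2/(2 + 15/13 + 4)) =5358132/289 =18540.25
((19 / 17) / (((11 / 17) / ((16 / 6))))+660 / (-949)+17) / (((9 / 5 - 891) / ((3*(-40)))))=65485700 / 23205897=2.82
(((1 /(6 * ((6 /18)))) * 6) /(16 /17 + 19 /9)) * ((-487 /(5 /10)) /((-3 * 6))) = 24837 /467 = 53.18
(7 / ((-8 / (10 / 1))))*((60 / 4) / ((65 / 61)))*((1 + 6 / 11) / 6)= -36295 / 1144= -31.73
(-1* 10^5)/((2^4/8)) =-50000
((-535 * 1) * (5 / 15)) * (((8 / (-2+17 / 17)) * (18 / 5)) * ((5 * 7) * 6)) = 1078560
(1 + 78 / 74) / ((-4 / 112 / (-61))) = 129808 / 37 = 3508.32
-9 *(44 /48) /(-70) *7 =33 /40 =0.82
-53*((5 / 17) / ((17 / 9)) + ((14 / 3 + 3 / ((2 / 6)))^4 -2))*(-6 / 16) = 10819973267 / 15606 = 693321.37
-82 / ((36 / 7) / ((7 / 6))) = -2009 / 108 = -18.60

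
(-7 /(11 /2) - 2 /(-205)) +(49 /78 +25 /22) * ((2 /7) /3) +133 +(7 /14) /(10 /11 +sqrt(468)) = 363 * sqrt(13) /56528 +13770585183829 /104398454160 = 131.93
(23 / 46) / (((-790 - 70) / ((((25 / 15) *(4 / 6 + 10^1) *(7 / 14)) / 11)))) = -2 / 4257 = -0.00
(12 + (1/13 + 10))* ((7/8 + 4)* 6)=2583/4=645.75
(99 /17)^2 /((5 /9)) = 88209 /1445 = 61.04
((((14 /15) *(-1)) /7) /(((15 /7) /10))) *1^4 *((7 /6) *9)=-98 /15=-6.53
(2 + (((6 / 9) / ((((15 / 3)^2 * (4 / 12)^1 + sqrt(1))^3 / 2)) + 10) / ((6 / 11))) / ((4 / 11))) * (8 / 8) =52.42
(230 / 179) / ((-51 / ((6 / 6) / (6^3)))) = -115 / 985932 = -0.00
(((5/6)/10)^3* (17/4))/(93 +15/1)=0.00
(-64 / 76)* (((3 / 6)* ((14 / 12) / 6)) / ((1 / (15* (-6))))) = 140 / 19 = 7.37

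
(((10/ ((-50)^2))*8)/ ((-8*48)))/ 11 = -1/ 132000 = -0.00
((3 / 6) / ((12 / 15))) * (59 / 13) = 295 / 104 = 2.84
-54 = -54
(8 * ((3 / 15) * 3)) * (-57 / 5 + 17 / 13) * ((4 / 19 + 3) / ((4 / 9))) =-2160864 / 6175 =-349.94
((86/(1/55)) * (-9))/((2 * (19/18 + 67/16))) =-613008/151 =-4059.66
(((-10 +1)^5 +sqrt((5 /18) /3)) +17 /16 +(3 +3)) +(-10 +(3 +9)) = -944639 /16 +sqrt(30) /18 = -59039.63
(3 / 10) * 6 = 9 / 5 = 1.80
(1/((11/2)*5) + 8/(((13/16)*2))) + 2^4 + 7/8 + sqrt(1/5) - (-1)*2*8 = sqrt(5)/5 + 216413/5720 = 38.28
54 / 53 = 1.02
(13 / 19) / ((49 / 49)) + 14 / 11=409 / 209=1.96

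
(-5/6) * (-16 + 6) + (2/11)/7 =1931/231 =8.36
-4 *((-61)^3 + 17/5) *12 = 54474624/5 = 10894924.80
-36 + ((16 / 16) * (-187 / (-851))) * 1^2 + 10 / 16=-239337 / 6808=-35.16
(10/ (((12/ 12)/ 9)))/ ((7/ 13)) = 1170/ 7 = 167.14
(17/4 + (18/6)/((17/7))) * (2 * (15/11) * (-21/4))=-78.54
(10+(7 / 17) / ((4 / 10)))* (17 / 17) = 375 / 34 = 11.03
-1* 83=-83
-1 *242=-242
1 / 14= 0.07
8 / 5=1.60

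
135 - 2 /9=1213 /9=134.78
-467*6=-2802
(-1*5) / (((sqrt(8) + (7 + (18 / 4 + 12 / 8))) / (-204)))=13260 / 161 - 2040*sqrt(2) / 161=64.44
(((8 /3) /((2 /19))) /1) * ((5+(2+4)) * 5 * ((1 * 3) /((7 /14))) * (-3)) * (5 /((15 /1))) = -8360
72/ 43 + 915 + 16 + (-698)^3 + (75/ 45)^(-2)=-365572518388/ 1075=-340067458.97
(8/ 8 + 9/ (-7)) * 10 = -20/ 7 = -2.86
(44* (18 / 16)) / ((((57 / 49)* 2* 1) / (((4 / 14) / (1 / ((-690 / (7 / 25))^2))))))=4909781250 / 133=36915648.50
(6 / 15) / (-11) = -2 / 55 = -0.04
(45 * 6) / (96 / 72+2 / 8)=3240 / 19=170.53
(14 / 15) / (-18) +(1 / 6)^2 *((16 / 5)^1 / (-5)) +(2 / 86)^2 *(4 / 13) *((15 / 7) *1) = -7867673 / 113574825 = -0.07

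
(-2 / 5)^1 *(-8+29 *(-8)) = 96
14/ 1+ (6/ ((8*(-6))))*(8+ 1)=103/ 8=12.88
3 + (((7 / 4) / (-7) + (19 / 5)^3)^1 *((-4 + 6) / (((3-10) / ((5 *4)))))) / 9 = -49897 / 1575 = -31.68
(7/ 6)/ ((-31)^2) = 7/ 5766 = 0.00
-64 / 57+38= 2102 / 57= 36.88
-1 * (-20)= 20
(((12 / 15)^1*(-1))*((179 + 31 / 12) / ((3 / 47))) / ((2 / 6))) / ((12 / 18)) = -10241.30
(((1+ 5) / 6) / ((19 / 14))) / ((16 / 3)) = 21 / 152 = 0.14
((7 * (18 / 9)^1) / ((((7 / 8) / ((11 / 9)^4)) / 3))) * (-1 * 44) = -10307264 / 2187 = -4712.97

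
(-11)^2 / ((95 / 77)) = 9317 / 95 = 98.07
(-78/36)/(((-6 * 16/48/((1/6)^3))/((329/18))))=4277/46656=0.09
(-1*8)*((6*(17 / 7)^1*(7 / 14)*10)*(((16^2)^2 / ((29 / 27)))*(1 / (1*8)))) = -902430720 / 203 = -4445471.53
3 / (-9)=-1 / 3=-0.33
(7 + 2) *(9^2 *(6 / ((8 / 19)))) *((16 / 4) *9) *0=0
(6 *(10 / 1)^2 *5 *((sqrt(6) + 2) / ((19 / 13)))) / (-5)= -7800 *sqrt(6) / 19 -15600 / 19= -1826.63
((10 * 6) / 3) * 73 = 1460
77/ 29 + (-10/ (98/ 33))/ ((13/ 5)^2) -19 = -16.84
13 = 13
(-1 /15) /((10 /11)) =-11 /150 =-0.07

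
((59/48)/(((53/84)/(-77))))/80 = -31801/16960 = -1.88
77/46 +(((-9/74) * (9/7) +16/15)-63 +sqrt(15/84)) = -5398453/89355 +sqrt(35)/14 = -59.99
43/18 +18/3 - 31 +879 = 15415/18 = 856.39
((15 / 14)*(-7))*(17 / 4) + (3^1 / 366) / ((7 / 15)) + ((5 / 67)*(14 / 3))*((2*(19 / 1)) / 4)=-19602185 / 686616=-28.55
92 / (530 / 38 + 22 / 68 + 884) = 59432 / 580283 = 0.10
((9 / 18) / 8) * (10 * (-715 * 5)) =-17875 / 8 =-2234.38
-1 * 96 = -96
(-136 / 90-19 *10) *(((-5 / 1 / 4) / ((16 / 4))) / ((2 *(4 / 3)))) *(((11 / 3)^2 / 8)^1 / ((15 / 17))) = 8863613 / 207360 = 42.75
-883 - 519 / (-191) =-168134 / 191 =-880.28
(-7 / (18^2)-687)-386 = -347659 / 324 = -1073.02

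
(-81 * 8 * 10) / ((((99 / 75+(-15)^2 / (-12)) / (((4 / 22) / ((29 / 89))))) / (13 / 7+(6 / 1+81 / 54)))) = 2518344000 / 1297373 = 1941.11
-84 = -84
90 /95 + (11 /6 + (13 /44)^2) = 316489 /110352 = 2.87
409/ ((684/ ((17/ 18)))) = 6953/ 12312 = 0.56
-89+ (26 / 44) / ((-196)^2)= -75218515 / 845152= -89.00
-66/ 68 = -33/ 34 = -0.97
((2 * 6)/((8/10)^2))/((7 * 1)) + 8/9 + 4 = 1907/252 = 7.57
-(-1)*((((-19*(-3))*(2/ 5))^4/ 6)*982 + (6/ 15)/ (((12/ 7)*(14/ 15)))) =110570592433/ 2500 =44228236.97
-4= -4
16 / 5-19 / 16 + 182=14721 / 80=184.01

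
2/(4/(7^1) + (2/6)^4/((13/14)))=7371/2155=3.42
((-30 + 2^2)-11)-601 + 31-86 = -693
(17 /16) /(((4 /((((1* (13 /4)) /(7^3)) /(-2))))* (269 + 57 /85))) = -0.00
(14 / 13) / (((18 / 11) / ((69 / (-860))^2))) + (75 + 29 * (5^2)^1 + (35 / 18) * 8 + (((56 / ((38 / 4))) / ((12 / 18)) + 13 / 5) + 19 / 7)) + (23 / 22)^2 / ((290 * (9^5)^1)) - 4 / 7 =219693986115388793479 / 264964573337864400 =829.14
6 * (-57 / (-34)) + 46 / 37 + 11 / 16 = 120663 / 10064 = 11.99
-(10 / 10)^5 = -1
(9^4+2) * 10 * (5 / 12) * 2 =164075 / 3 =54691.67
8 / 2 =4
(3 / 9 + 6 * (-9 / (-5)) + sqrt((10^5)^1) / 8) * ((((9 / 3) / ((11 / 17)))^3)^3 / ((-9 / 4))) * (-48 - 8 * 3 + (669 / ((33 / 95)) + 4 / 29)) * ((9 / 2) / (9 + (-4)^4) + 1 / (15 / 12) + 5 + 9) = -6022906271352255773852235 * sqrt(10) / 39865821611737 - 134110046308776895231109766 / 996645540293425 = -612316586405.17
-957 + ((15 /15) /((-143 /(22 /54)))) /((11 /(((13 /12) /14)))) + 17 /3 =-47467729 /49896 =-951.33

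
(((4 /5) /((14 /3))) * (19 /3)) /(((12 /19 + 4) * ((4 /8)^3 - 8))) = -722 /24255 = -0.03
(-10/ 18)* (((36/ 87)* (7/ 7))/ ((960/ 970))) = -0.23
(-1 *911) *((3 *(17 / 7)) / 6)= -15487 / 14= -1106.21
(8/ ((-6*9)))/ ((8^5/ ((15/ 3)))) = -5/ 221184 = -0.00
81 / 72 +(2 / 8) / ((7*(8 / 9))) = 261 / 224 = 1.17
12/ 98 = 6/ 49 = 0.12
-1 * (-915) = 915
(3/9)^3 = 1/27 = 0.04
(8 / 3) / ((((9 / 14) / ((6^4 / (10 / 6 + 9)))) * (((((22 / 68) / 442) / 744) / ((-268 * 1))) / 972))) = -1467931254386688 / 11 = -133448295853335.27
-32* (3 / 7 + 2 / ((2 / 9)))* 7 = -2112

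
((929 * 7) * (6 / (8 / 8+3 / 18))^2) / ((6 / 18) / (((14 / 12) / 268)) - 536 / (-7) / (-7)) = 175581 / 67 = 2620.61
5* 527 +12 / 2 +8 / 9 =23777 / 9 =2641.89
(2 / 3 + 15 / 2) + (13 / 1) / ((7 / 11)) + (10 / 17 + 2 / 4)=10597 / 357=29.68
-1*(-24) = 24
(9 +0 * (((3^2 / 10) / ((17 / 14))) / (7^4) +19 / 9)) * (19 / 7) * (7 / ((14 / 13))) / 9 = 247 / 14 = 17.64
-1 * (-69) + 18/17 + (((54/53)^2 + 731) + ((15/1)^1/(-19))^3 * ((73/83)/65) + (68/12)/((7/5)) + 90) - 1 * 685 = 1566997674824149/7421679621993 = 211.14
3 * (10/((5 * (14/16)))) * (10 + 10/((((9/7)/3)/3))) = 3840/7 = 548.57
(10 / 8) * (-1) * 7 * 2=-35 / 2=-17.50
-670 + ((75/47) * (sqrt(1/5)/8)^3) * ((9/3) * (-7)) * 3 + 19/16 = -10701/16- 189 * sqrt(5)/24064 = -668.83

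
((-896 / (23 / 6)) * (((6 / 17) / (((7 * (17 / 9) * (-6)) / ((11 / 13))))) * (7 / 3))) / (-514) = -88704 / 22207627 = -0.00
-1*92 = -92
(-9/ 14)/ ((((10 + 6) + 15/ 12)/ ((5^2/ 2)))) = -75/ 161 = -0.47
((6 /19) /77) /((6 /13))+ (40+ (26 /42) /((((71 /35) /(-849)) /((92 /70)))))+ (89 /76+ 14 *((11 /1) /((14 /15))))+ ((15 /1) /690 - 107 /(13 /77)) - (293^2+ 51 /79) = -850095494828519 /9814336532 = -86617.72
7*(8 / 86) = 28 / 43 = 0.65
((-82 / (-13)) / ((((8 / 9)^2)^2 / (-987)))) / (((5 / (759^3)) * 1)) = -116090417972224773 / 133120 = -872073452315.39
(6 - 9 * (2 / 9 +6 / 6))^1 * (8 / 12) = -3.33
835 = 835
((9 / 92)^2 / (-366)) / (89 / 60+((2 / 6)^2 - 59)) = 1215 / 2667484616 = 0.00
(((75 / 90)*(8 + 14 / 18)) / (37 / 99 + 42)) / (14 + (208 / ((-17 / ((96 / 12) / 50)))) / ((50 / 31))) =9233125 / 683889036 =0.01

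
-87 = -87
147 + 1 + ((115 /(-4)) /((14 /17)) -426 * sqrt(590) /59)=6333 /56 -426 * sqrt(590) /59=-62.29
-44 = -44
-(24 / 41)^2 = -576 / 1681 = -0.34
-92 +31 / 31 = -91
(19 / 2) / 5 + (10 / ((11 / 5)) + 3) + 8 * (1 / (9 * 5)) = 9527 / 990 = 9.62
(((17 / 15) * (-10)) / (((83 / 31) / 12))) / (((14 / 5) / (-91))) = 137020 / 83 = 1650.84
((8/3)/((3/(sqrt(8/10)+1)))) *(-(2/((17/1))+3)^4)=-159.09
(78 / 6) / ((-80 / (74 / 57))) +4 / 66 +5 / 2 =19643 / 8360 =2.35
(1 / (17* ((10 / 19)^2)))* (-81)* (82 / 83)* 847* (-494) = 250816695129 / 35275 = 7110324.45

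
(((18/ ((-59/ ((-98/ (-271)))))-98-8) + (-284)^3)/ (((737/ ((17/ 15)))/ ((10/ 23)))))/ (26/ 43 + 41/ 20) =-3569722429422320/ 618760437537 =-5769.15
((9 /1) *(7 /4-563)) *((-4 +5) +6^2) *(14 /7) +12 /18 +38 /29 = -65039551 /174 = -373790.52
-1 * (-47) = 47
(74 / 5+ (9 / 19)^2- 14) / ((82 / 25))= 9245 / 29602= 0.31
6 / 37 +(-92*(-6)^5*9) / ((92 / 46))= 119112774 / 37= 3219264.16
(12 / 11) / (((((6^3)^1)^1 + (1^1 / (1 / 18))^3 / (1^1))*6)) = 1 / 33264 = 0.00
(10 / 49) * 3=30 / 49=0.61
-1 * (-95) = 95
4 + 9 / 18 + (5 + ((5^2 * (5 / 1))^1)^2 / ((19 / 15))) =469111 / 38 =12345.03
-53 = -53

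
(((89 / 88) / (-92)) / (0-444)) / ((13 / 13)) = 89 / 3594624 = 0.00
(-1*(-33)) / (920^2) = 33 / 846400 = 0.00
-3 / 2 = -1.50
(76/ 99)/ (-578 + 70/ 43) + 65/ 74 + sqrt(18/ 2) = 87993245/ 22695948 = 3.88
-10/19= -0.53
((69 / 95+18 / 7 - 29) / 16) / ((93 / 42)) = -4273 / 5890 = -0.73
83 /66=1.26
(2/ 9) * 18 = 4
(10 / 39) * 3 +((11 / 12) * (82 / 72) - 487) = -2724809 / 5616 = -485.19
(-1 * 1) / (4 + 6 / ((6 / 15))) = -1 / 19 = -0.05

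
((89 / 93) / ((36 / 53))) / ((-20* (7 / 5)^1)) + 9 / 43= 640865 / 4030992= 0.16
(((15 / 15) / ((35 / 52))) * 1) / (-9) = -52 / 315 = -0.17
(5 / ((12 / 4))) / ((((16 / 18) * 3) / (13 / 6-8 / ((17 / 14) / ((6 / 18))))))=-5 / 272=-0.02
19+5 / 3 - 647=-1879 / 3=-626.33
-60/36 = -5/3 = -1.67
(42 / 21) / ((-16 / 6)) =-3 / 4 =-0.75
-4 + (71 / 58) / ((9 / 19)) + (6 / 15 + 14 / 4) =3242 / 1305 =2.48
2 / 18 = 1 / 9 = 0.11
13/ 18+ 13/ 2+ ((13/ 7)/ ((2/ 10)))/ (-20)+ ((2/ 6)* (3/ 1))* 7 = 3467/ 252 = 13.76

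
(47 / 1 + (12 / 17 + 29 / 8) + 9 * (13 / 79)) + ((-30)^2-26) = 9957667 / 10744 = 926.81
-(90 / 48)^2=-225 / 64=-3.52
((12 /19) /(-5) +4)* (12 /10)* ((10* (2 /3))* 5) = 2944 /19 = 154.95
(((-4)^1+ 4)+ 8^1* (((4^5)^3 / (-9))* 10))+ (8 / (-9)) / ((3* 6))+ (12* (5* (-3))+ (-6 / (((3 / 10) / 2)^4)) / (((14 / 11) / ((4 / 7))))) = -37881633385336 / 3969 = -9544377270.18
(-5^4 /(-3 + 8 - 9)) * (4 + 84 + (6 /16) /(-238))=104718125 /7616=13749.75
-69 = -69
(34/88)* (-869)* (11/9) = -14773/36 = -410.36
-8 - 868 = -876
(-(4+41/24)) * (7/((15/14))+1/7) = -96037/2520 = -38.11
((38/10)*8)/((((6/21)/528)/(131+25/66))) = 36903776/5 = 7380755.20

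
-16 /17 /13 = -16 /221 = -0.07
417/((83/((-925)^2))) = 356795625/83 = 4298742.47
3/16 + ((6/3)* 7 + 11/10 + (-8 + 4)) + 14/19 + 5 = 25877/1520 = 17.02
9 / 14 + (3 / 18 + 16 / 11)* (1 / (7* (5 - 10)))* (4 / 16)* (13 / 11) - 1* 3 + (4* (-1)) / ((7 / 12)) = -937931 / 101640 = -9.23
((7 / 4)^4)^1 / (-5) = -2401 / 1280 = -1.88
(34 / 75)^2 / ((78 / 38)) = 21964 / 219375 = 0.10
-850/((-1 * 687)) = 850/687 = 1.24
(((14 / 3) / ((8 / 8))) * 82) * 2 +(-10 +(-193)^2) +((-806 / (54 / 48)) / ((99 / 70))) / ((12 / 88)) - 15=8328688 / 243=34274.44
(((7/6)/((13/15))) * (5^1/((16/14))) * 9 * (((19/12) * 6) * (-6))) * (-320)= 12568500/13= 966807.69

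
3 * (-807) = -2421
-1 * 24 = -24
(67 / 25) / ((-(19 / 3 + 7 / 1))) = -201 / 1000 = -0.20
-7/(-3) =7/3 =2.33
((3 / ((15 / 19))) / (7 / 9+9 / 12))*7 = 4788 / 275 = 17.41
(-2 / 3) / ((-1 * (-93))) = -2 / 279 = -0.01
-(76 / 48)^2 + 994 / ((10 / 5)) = 71207 / 144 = 494.49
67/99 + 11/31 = 3166/3069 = 1.03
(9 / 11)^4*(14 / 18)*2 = 0.70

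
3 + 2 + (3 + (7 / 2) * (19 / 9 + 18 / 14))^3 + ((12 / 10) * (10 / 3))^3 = 2456405 / 729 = 3369.55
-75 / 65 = -15 / 13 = -1.15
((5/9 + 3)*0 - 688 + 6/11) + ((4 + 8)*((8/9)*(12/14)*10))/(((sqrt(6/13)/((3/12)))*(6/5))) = -7562/11 + 200*sqrt(78)/63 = -659.42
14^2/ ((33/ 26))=5096/ 33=154.42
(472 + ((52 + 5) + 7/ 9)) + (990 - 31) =13399/ 9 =1488.78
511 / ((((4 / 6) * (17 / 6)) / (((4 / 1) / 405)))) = 2044 / 765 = 2.67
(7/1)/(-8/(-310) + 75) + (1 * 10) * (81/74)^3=31120470965/2356174948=13.21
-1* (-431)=431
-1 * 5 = -5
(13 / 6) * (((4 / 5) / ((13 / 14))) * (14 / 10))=196 / 75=2.61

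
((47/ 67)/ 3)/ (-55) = -47/ 11055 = -0.00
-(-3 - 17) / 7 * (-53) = -1060 / 7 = -151.43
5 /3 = 1.67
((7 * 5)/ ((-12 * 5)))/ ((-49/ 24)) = 2/ 7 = 0.29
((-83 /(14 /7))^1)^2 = 6889 /4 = 1722.25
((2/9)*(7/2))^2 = 49/81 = 0.60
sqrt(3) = 1.73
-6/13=-0.46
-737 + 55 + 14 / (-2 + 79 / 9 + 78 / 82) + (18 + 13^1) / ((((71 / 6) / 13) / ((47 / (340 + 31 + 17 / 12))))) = -305819137399 / 452468374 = -675.89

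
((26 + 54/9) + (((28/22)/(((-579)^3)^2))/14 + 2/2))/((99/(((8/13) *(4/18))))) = 218825530526817841984/4800485075932066408173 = 0.05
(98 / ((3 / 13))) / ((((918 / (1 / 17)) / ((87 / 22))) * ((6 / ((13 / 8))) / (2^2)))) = 240149 / 2059992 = 0.12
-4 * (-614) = 2456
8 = 8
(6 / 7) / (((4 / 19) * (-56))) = -57 / 784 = -0.07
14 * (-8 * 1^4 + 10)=28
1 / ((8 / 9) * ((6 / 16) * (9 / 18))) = 6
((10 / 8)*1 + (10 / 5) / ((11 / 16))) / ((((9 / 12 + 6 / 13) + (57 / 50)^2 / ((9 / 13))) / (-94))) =-69883125 / 552112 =-126.57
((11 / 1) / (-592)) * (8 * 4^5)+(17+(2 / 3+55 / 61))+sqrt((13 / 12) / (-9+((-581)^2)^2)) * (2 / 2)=-904930 / 6771+sqrt(6573890118) / 26295560472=-133.65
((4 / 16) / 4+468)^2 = 56085121 / 256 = 219082.50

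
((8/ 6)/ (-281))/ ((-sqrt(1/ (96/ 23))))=16 * sqrt(138)/ 19389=0.01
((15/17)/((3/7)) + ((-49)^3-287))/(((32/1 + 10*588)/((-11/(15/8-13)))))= -22053647/1118107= -19.72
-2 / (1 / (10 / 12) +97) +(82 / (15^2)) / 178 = -180119 / 9832275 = -0.02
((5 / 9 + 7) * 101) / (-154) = -3434 / 693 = -4.96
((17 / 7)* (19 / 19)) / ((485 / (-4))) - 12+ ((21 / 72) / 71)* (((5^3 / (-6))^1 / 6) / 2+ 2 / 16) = -12.03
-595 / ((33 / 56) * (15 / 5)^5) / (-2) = 16660 / 8019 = 2.08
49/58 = 0.84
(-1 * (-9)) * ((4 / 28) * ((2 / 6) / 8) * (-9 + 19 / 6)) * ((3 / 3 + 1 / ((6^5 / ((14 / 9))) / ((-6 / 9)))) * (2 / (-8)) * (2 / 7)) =262405 / 11757312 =0.02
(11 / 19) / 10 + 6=1151 / 190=6.06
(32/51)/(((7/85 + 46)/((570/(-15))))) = -6080/11751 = -0.52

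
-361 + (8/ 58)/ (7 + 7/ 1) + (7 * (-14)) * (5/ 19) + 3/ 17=-25349182/ 65569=-386.60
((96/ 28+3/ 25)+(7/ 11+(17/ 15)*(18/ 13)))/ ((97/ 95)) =5.64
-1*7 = -7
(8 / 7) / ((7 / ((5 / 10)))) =4 / 49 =0.08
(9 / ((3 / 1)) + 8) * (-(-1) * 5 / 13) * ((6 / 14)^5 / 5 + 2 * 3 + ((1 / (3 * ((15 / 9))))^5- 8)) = -1153625748 / 136556875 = -8.45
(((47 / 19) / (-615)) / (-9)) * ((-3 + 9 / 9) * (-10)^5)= 1880000 / 21033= 89.38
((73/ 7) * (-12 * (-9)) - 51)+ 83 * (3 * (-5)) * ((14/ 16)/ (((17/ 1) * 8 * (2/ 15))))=15463677/ 15232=1015.21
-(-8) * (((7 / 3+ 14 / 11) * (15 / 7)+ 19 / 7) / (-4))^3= -64964808 / 456533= -142.30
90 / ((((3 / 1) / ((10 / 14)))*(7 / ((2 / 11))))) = 300 / 539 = 0.56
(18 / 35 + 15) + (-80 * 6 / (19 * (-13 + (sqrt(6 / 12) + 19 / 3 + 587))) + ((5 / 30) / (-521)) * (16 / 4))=4320 * sqrt(2) / 115180907 + 97472714489173 / 6300971517435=15.47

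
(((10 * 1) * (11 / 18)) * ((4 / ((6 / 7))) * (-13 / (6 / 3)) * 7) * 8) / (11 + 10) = -40040 / 81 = -494.32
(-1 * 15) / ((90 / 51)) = -17 / 2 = -8.50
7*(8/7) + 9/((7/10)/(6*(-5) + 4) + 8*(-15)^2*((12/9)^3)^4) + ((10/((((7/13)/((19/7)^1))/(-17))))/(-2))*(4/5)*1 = 14995072673634856/42748326114193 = 350.78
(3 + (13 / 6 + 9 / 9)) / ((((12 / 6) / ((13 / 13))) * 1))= 37 / 12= 3.08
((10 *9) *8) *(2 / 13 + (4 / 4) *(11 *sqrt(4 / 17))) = 1440 / 13 + 15840 *sqrt(17) / 17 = 3952.53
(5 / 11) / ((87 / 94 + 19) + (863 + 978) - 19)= 470 / 1904551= 0.00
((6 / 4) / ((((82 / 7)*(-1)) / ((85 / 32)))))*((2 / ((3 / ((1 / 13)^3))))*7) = -0.00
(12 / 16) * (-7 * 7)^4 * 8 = 34588806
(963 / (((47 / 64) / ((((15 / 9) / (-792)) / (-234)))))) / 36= 535 / 1633203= 0.00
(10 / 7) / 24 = 5 / 84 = 0.06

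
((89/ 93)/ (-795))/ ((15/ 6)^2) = -356/ 1848375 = -0.00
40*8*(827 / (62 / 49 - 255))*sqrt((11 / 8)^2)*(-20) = 356602400 / 12433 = 28681.93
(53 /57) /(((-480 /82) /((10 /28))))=-2173 /38304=-0.06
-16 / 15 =-1.07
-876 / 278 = -438 / 139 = -3.15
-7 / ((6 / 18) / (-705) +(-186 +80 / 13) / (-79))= -15204735 / 4943843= -3.08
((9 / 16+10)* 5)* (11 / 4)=9295 / 64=145.23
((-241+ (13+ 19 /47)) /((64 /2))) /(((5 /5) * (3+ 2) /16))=-10697 /470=-22.76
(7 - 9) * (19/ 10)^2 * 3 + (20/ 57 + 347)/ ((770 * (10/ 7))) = -1338283/ 62700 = -21.34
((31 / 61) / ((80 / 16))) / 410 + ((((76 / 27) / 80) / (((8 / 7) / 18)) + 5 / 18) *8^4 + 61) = 3903786169 / 1125450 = 3468.64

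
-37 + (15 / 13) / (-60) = -1925 / 52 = -37.02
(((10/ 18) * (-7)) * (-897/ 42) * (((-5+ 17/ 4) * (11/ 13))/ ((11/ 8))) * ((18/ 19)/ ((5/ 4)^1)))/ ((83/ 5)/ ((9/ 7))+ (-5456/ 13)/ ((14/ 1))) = 2260440/ 1327891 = 1.70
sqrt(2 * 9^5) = 343.65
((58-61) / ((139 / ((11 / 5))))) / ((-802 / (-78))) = -1287 / 278695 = -0.00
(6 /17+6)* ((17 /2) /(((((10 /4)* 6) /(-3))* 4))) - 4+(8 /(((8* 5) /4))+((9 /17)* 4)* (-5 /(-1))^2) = 7997 /170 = 47.04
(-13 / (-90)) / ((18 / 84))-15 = -1934 / 135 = -14.33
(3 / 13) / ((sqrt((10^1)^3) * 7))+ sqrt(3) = 3 * sqrt(10) / 9100+ sqrt(3) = 1.73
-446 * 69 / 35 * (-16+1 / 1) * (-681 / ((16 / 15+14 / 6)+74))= -34928490 / 301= -116041.50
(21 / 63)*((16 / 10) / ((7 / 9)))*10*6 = 288 / 7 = 41.14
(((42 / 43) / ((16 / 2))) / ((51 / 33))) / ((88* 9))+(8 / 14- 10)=-4631567 / 491232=-9.43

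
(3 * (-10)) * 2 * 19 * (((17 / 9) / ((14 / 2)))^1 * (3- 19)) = 103360 / 21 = 4921.90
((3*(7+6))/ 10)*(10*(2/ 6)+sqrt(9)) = 247/ 10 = 24.70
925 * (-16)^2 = 236800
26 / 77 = 0.34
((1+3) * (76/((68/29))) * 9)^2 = 393466896/289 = 1361477.15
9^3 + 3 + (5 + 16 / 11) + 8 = 8211 / 11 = 746.45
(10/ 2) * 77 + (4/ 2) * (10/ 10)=387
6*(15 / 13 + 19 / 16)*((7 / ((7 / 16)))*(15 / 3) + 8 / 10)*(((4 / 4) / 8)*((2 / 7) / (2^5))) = 147561 / 116480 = 1.27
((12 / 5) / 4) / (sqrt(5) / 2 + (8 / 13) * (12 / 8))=-1872 / 1345 + 1014 * sqrt(5) / 1345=0.29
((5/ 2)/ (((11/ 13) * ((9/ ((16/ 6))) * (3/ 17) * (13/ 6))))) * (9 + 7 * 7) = 39440/ 297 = 132.79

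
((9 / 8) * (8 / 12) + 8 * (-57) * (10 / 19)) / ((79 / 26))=-12441 / 158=-78.74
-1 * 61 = -61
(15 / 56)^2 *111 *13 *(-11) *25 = -89285625 / 3136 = -28471.18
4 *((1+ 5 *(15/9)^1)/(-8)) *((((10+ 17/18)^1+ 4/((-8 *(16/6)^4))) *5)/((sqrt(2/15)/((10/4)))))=-141082025 *sqrt(30)/442368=-1746.82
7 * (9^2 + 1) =574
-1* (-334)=334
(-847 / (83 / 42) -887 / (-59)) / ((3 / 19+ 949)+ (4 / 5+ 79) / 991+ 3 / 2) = -381333381050 / 876634187689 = -0.43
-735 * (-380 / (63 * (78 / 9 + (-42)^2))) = 6650 / 2659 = 2.50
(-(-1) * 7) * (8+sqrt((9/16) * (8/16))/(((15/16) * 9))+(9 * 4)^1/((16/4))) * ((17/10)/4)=119 * sqrt(2)/900+2023/40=50.76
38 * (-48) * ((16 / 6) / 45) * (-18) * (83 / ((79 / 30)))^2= 12062914560 / 6241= 1932849.63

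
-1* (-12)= 12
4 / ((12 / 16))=16 / 3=5.33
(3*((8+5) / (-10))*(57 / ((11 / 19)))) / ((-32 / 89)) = 3759093 / 3520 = 1067.92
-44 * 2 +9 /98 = -8615 /98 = -87.91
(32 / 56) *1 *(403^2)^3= 17135243019935716 / 7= 2447891859990816.57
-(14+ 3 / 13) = -185 / 13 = -14.23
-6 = -6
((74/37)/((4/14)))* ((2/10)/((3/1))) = 7/15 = 0.47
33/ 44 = 3/ 4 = 0.75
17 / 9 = 1.89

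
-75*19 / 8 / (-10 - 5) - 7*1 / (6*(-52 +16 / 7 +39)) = 21571 / 1800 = 11.98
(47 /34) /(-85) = -47 /2890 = -0.02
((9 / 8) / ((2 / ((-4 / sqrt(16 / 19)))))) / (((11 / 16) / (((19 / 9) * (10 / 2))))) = -95 * sqrt(19) / 11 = -37.65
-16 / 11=-1.45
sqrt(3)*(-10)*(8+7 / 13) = -1110*sqrt(3) / 13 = -147.89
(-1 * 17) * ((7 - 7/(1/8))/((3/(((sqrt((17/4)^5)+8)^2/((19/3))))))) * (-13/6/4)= -5361773599/155648 - 3129581 * sqrt(17)/912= -48596.75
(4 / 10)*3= 6 / 5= 1.20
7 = 7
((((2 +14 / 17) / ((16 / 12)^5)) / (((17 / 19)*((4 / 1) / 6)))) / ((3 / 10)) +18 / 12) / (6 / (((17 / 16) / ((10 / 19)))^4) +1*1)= 521892990033 / 135466973632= 3.85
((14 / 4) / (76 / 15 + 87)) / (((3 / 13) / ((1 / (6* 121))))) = 455 / 2005212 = 0.00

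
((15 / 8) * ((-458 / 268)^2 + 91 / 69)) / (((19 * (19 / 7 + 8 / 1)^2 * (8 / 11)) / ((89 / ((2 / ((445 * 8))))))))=896992123643 / 1129935168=793.84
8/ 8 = 1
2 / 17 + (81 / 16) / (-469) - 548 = -69893633 / 127568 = -547.89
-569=-569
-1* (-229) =229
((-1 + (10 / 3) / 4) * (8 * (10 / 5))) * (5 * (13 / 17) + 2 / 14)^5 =-187413115437056 / 71590609797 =-2617.84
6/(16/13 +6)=39/47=0.83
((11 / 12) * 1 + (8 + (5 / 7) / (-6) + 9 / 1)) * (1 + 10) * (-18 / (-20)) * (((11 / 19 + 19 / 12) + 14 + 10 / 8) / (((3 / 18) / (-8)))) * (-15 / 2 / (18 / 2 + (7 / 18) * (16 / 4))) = 528821865 / 5054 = 104634.32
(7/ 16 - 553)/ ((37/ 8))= -8841/ 74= -119.47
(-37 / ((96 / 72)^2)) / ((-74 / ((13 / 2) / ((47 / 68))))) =1989 / 752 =2.64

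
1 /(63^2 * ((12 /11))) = 11 /47628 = 0.00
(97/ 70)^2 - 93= -446291/ 4900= -91.08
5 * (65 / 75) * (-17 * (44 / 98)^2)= -106964 / 7203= -14.85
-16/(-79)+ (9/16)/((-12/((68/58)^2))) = 146803/1063024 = 0.14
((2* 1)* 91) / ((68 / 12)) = 546 / 17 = 32.12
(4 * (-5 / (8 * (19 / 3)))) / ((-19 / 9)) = 135 / 722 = 0.19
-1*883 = -883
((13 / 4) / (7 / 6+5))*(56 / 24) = 91 / 74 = 1.23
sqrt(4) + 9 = 11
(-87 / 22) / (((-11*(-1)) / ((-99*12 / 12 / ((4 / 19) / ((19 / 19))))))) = 14877 / 88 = 169.06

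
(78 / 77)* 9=702 / 77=9.12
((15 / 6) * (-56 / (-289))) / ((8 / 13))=455 / 578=0.79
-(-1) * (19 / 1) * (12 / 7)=228 / 7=32.57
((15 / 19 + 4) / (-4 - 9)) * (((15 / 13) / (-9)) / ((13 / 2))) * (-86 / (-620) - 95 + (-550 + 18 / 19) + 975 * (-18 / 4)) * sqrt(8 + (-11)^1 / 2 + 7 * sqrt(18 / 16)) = -103722598 * sqrt(10 + 21 * sqrt(2)) / 5673837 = -115.18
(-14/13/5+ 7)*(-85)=-7497/13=-576.69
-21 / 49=-3 / 7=-0.43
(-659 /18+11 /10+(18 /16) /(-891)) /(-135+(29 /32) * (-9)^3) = 562516 /12603195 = 0.04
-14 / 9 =-1.56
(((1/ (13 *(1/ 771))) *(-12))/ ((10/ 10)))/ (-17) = 9252/ 221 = 41.86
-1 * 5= -5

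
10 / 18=5 / 9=0.56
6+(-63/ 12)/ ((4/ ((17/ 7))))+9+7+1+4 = 381/ 16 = 23.81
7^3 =343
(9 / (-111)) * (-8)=0.65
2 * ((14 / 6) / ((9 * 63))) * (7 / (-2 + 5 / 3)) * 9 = -14 / 9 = -1.56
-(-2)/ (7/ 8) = 16/ 7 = 2.29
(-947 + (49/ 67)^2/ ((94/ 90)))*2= -399385712/ 210983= -1892.98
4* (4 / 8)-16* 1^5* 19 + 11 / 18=-5425 / 18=-301.39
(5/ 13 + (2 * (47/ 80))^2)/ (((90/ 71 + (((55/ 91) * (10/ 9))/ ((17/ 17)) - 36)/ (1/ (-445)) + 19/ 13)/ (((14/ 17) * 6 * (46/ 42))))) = 3777408243/ 6217433303600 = 0.00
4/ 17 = 0.24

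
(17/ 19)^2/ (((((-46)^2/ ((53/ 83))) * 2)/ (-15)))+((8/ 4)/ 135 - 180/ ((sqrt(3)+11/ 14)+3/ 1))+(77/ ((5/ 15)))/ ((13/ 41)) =35280 * sqrt(3)/ 2221+330372373376065571/ 494261329072680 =695.93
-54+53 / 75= -3997 / 75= -53.29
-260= -260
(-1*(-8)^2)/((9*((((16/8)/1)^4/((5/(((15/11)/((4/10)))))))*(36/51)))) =-374/405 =-0.92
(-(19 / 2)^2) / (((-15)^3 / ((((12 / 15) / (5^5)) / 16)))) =361 / 843750000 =0.00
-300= -300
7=7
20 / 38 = 10 / 19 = 0.53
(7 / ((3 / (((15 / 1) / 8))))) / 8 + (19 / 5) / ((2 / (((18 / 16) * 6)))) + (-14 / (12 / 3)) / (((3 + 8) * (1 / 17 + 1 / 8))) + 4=275281 / 17600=15.64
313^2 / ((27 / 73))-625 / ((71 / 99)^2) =35886514342 / 136107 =263663.99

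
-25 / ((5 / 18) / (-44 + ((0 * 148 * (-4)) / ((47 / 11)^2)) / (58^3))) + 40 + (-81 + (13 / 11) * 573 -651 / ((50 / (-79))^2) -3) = 81620699 / 27500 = 2968.03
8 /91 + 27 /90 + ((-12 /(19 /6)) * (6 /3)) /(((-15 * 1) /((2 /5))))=0.59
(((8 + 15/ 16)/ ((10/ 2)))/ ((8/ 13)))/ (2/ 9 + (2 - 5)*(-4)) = 1521/ 6400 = 0.24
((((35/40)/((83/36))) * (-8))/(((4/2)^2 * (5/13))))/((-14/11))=1287/830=1.55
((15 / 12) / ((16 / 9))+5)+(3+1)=621 / 64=9.70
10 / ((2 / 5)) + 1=26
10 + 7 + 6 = 23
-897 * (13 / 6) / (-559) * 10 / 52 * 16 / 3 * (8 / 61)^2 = 29440 / 480009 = 0.06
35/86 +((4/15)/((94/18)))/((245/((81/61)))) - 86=-25852300483/302038450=-85.59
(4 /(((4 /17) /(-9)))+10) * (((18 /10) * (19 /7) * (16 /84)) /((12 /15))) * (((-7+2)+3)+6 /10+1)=16302 /245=66.54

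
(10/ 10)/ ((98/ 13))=13/ 98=0.13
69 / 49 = 1.41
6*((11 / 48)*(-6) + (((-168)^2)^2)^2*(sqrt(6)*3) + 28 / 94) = -1215 / 188 + 11422121062268141568*sqrt(6) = 27978368382853511068.68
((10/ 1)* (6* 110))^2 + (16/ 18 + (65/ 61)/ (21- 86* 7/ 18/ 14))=1602267514802/ 36783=43560000.95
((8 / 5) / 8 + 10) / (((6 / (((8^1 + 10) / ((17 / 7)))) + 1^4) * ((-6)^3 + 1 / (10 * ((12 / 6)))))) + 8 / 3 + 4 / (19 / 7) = 144694 / 35169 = 4.11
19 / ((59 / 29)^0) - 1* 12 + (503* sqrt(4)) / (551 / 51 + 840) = 355043 / 43391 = 8.18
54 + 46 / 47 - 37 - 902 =-41549 / 47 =-884.02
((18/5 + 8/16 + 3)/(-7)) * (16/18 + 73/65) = -2.04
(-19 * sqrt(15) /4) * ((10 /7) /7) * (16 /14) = -380 * sqrt(15) /343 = -4.29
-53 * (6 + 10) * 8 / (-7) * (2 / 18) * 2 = 13568 / 63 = 215.37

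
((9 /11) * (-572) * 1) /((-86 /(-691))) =-161694 /43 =-3760.33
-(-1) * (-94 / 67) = -94 / 67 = -1.40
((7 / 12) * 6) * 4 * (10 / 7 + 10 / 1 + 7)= 258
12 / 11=1.09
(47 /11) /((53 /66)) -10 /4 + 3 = 617 /106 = 5.82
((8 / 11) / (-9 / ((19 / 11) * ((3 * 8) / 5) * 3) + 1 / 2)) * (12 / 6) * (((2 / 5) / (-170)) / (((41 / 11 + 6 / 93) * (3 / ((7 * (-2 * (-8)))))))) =-1206272 / 4945725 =-0.24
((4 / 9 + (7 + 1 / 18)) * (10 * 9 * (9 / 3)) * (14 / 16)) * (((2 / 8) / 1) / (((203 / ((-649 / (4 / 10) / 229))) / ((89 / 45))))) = -12996225 / 425024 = -30.58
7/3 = 2.33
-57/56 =-1.02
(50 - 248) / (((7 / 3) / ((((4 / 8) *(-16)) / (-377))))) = -4752 / 2639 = -1.80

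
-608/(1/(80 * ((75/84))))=-304000/7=-43428.57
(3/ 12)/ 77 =1/ 308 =0.00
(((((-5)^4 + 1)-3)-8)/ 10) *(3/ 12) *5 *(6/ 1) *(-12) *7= -38745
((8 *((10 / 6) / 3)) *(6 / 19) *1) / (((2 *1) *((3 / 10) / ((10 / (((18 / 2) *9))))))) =0.29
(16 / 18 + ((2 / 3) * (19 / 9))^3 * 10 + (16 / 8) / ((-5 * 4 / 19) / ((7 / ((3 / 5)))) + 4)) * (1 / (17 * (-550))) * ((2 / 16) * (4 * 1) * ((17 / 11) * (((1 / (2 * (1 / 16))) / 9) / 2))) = -149833999 / 139326115500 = -0.00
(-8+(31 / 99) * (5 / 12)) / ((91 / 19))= -177631 / 108108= -1.64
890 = 890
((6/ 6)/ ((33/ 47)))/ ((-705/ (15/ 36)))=-1/ 1188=-0.00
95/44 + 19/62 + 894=1222779/1364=896.47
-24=-24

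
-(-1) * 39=39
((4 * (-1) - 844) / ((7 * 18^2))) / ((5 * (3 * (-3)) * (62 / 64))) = 6784 / 790965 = 0.01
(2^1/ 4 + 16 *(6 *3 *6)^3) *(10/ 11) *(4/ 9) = 806215700/ 99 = 8143592.93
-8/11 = -0.73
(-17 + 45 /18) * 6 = -87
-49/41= -1.20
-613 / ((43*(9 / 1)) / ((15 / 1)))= -3065 / 129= -23.76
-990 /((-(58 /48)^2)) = 570240 /841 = 678.05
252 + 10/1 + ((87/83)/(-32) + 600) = 2289385/2656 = 861.97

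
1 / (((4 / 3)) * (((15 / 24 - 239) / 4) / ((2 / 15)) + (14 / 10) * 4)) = -240 / 141233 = -0.00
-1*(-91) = 91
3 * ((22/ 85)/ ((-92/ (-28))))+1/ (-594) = 272473/ 1161270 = 0.23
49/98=1/2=0.50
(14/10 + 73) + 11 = 427/5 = 85.40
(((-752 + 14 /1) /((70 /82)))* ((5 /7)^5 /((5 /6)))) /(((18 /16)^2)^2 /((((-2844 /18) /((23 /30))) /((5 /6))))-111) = 19582009344000 /11269180408997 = 1.74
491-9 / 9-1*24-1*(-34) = 500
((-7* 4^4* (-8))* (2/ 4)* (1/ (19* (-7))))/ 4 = -256/ 19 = -13.47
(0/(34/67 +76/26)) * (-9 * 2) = 0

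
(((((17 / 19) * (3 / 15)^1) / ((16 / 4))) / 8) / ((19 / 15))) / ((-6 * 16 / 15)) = -255 / 369664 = -0.00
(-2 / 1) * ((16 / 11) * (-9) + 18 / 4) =189 / 11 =17.18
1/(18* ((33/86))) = 43/297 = 0.14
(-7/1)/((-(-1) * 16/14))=-49/8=-6.12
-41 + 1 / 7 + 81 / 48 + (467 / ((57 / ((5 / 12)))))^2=-22528673 / 818748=-27.52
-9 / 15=-3 / 5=-0.60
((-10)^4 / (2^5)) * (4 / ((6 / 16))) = 10000 / 3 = 3333.33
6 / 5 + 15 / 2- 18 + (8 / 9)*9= -13 / 10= -1.30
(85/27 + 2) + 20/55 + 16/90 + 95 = 149524/1485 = 100.69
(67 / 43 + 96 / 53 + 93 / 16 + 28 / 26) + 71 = 38519311 / 474032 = 81.26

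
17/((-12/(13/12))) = -221/144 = -1.53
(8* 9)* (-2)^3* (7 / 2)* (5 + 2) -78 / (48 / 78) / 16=-903675 / 64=-14119.92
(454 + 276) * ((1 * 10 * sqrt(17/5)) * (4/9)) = 5840 * sqrt(85)/9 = 5982.46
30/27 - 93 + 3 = -88.89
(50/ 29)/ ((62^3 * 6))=25/ 20734536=0.00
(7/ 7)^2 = 1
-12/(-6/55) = 110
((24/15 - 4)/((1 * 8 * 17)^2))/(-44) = 3/1017280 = 0.00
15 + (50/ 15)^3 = 1405/ 27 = 52.04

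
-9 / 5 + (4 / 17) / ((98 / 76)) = -6737 / 4165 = -1.62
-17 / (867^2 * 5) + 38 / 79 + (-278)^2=1349828719211 / 17465715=77284.48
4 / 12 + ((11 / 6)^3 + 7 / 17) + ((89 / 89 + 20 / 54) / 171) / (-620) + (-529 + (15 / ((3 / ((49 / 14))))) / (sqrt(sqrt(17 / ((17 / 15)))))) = -50813399383 / 97326360 + 7*15^(3 / 4) / 6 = -513.20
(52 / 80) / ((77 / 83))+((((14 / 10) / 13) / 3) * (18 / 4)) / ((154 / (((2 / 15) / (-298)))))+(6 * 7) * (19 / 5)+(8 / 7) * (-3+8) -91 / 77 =614617362 / 3728725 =164.83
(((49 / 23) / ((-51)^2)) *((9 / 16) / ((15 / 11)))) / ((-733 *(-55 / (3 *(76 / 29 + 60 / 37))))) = 27881 / 261396266150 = 0.00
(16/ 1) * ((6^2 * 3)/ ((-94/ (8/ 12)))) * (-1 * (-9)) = -5184/ 47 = -110.30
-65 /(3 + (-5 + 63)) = -65 /61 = -1.07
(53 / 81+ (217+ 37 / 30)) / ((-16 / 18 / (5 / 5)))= -177299 / 720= -246.25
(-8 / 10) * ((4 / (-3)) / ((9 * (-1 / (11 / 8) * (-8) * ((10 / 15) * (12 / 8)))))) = 11 / 540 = 0.02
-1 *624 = -624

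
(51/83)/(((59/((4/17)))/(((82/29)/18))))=164/426039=0.00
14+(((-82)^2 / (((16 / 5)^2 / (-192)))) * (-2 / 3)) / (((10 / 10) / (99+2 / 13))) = 108340632 / 13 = 8333894.77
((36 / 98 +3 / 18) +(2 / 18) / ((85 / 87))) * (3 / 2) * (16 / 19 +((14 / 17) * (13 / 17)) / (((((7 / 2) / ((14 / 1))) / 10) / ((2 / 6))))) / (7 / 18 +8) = 3695297856 / 3453372265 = 1.07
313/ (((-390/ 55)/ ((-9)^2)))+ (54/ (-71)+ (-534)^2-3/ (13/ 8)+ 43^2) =523206187/ 1846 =283426.97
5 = 5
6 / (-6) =-1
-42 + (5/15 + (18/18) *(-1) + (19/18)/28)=-21485/504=-42.63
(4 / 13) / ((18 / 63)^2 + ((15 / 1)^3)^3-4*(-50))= 196 / 24488420049327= 0.00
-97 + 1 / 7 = -678 / 7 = -96.86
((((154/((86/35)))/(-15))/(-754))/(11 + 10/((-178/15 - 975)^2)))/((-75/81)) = -1062993852459/1953765241221950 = -0.00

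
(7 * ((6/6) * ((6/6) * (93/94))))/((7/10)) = 465/47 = 9.89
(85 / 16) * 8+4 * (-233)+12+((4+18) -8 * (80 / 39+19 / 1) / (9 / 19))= -850145 / 702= -1211.03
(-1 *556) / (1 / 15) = -8340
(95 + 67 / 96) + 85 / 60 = 9323 / 96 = 97.11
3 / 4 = 0.75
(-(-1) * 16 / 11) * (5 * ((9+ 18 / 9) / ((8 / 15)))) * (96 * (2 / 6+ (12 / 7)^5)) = 3663854400 / 16807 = 217995.74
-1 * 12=-12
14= 14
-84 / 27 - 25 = -253 / 9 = -28.11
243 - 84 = 159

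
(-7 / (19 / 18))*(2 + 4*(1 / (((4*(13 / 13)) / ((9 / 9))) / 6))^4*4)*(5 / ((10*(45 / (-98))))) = 56938 / 95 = 599.35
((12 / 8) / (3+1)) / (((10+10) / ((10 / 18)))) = 0.01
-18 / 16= -9 / 8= -1.12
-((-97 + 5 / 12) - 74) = 170.58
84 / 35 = 12 / 5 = 2.40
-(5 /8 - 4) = 27 /8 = 3.38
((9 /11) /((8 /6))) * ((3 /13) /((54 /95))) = 285 /1144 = 0.25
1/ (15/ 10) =2/ 3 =0.67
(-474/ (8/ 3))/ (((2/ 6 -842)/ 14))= 2.96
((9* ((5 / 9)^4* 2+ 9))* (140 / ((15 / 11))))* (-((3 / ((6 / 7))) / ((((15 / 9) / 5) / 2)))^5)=-312141150244 / 9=-34682350027.11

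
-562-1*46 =-608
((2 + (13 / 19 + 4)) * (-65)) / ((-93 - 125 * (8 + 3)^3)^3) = 8255 / 87648782208649408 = 0.00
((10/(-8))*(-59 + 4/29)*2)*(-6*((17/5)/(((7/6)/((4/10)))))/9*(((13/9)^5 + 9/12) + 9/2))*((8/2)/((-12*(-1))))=-26360869273/59934735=-439.83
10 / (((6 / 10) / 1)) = 50 / 3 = 16.67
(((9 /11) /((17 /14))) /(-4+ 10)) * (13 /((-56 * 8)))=-39 /11968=-0.00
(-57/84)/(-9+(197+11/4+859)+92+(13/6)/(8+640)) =-18468/31073959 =-0.00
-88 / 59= -1.49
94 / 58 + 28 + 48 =2251 / 29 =77.62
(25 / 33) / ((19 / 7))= 175 / 627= 0.28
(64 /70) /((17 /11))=352 /595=0.59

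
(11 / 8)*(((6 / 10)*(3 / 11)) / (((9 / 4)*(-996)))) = -1 / 9960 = -0.00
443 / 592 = 0.75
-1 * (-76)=76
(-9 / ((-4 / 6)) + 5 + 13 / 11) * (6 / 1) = 1299 / 11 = 118.09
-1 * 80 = -80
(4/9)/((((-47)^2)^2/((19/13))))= 76/570922677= 0.00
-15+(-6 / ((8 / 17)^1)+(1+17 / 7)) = -681 / 28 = -24.32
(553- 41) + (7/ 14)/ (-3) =3071/ 6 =511.83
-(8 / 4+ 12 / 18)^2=-64 / 9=-7.11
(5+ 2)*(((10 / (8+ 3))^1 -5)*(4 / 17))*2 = -2520 / 187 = -13.48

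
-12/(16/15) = -45/4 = -11.25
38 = 38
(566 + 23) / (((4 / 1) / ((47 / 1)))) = 27683 / 4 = 6920.75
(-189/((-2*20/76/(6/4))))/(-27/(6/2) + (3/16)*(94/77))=-553014/9005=-61.41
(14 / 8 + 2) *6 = 45 / 2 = 22.50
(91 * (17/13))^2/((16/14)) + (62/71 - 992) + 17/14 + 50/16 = 11335663/994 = 11404.09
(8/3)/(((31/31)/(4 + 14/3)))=208/9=23.11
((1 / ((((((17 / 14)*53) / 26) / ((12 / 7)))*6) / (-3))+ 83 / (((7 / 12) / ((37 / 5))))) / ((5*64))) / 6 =2766061 / 5045600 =0.55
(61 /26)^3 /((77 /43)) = 9760183 /1353352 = 7.21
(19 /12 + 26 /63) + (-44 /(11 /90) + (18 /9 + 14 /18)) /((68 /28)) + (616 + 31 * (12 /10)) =10883599 /21420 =508.10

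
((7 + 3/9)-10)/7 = -8/21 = -0.38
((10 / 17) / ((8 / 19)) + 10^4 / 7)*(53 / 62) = 36075245 / 29512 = 1222.39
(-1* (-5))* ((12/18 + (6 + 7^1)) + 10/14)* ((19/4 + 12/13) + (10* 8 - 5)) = 3167225/546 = 5800.78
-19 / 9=-2.11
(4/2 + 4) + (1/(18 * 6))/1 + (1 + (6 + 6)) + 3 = 2377/108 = 22.01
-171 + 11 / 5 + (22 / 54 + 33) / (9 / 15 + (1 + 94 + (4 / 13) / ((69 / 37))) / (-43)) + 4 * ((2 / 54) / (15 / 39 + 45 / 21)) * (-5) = -8333817119 / 43907805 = -189.80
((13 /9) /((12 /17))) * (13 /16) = 2873 /1728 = 1.66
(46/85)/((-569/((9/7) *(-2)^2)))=-0.00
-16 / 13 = -1.23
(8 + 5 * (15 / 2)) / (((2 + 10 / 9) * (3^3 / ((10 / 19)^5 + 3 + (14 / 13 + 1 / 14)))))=1887654745 / 831969264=2.27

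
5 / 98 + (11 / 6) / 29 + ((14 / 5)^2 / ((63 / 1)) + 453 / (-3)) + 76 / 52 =-620553331 / 4156425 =-149.30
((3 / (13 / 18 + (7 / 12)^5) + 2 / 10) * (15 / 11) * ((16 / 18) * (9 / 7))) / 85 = 94295976 / 1286216855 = 0.07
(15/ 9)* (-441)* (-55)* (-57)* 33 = -76039425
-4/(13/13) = -4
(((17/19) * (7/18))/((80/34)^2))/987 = 4913/77155200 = 0.00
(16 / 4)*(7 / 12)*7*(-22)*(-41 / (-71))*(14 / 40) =-154693 / 2130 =-72.63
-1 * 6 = -6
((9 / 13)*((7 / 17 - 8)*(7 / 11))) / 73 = -0.05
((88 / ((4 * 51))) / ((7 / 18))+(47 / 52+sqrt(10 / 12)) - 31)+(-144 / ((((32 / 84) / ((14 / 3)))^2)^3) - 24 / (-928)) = -486607781.21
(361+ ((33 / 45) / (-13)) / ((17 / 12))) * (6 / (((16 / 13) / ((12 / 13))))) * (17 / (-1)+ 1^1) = -25989.13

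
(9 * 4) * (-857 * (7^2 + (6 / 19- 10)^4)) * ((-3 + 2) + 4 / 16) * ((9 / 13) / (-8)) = -240033114950715 / 13553384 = -17710198.05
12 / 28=3 / 7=0.43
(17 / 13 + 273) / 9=3566 / 117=30.48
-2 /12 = -0.17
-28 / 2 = -14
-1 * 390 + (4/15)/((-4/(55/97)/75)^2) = -13543665/37636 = -359.86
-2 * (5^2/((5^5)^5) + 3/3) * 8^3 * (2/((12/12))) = -24414062500000002048/11920928955078125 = -2048.00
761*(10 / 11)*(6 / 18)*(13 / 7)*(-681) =-22457110 / 77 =-291650.78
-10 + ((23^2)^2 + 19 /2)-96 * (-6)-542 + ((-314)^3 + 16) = -61358507 /2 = -30679253.50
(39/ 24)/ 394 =13/ 3152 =0.00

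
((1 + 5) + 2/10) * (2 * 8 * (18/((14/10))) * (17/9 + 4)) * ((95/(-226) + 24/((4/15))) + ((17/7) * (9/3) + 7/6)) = 12230754880/16611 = 736304.55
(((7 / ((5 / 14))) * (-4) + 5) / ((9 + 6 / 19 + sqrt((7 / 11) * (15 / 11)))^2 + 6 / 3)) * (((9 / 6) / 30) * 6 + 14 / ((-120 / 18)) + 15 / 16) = 1082926166322297 / 1476088877719600-40919213693259 * sqrt(105) / 2952177755439200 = 0.59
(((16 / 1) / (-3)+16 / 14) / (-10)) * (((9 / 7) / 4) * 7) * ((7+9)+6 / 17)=9174 / 595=15.42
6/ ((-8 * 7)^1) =-3/ 28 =-0.11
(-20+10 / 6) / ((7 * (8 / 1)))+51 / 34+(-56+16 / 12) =-8987 / 168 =-53.49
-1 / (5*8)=-1 / 40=-0.02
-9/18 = -1/2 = -0.50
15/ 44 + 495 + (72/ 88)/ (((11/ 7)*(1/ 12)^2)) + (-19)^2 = 450757/ 484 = 931.32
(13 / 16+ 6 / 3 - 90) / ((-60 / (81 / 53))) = 7533 / 3392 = 2.22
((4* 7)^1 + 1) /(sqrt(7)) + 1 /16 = 1 /16 + 29* sqrt(7) /7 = 11.02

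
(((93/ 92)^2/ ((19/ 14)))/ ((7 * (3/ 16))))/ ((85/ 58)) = 334428/ 854335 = 0.39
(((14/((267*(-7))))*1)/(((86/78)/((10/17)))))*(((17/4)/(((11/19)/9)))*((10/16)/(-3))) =18525/336776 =0.06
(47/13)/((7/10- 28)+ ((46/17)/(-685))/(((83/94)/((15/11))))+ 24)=-999397190/913902093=-1.09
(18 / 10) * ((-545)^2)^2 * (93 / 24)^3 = 4730898121144875 / 512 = 9240035392861.08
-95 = -95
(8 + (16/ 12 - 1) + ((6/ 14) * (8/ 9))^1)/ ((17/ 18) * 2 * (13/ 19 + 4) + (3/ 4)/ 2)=83448/ 88319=0.94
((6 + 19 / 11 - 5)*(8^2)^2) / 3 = 40960 / 11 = 3723.64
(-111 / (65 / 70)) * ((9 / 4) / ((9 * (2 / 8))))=-119.54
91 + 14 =105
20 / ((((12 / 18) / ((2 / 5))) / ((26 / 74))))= 156 / 37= 4.22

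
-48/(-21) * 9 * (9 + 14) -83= 390.14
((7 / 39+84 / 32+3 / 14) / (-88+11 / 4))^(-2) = 34665226596 / 43467649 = 797.49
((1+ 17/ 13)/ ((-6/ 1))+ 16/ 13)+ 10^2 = 1311/ 13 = 100.85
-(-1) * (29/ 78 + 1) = 107/ 78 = 1.37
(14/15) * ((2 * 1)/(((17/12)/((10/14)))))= 16/17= 0.94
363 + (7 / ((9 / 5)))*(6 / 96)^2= 836387 / 2304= 363.02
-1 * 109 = -109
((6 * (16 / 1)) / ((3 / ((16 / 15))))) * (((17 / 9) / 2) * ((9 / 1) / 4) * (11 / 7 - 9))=-56576 / 105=-538.82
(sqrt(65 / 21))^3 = 65 * sqrt(1365) / 441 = 5.45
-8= -8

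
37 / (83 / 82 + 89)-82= -602208 / 7381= -81.59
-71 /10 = -7.10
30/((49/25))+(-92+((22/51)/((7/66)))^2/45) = -76.33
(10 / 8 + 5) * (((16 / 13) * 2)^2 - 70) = -135075 / 338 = -399.63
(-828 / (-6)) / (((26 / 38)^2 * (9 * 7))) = 16606 / 3549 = 4.68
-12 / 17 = -0.71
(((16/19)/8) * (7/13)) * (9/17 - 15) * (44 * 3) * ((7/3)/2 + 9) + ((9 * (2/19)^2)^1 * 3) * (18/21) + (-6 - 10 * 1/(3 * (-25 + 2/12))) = -92057923982/83211583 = -1106.31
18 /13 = 1.38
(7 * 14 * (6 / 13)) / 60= 49 / 65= 0.75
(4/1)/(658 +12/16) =16/2635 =0.01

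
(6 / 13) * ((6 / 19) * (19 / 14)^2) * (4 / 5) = 684 / 3185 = 0.21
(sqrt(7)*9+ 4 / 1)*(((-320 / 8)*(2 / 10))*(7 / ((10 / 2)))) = -504*sqrt(7) / 5 - 224 / 5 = -311.49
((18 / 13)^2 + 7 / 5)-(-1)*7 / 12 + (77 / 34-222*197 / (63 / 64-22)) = 96783378209 / 46370220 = 2087.19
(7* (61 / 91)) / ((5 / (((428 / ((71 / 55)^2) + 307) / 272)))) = 173379507 / 89124880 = 1.95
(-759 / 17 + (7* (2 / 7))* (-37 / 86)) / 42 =-16633 / 15351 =-1.08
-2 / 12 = -1 / 6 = -0.17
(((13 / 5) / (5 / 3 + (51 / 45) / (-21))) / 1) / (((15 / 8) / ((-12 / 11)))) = -6552 / 6985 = -0.94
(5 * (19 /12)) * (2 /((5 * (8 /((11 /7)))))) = 209 /336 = 0.62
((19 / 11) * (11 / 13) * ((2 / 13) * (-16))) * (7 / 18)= -2128 / 1521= -1.40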